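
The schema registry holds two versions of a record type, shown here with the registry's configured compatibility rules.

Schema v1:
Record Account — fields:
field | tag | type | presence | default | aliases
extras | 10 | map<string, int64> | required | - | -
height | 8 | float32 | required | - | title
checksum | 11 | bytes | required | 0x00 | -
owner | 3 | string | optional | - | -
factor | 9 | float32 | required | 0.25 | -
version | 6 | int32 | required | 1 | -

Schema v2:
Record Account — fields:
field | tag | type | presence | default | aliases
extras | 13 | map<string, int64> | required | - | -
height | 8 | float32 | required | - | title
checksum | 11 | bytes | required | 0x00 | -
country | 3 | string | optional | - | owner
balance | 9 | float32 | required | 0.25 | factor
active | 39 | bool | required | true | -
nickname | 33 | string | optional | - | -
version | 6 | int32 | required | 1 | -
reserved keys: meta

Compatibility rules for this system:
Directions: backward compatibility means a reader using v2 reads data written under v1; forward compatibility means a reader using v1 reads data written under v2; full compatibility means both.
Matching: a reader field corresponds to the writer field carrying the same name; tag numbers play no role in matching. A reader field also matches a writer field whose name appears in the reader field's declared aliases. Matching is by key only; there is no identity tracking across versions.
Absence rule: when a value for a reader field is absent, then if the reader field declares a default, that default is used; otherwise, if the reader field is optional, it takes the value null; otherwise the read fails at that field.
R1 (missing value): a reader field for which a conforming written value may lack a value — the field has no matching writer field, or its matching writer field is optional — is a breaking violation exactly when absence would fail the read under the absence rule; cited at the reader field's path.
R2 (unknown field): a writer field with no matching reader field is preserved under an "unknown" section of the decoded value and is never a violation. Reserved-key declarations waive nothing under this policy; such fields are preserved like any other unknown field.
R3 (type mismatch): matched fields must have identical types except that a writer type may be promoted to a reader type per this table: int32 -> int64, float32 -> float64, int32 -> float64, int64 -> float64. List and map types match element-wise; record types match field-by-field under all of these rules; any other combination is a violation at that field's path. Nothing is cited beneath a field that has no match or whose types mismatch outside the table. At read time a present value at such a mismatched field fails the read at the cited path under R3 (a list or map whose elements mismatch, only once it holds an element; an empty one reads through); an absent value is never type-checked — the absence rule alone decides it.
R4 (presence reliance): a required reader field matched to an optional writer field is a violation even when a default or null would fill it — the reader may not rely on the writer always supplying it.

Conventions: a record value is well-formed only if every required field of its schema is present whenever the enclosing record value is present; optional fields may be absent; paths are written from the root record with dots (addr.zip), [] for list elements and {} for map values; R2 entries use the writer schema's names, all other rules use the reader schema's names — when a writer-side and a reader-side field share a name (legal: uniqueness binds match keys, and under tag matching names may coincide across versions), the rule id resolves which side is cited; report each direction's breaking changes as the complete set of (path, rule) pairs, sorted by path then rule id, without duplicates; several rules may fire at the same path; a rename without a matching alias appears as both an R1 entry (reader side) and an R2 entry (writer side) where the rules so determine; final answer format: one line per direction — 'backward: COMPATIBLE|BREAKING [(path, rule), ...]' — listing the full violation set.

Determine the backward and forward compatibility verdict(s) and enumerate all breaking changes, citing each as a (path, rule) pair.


in Account below, arrows point writer -> reader
checking backward for Account: reader v2 against writer v1:
  writer required, map<string, int64> -> map<string, int64>: reader extras maps from writer extras
  writer required, float32 -> float32: reader height maps from writer height
  writer required, bytes -> bytes: reader checksum maps from writer checksum
  writer optional, string -> string: reader country maps from writer owner
  writer required, float32 -> float32: reader balance maps from writer factor
  active: no writer match
  nickname: no writer match
  writer required, int32 -> int32: reader version maps from writer version
  => backward: COMPATIBLE
checking forward for Account: reader v1 against writer v2:
  writer required, map<string, int64> -> map<string, int64>: reader extras maps from writer extras
  writer required, float32 -> float32: reader height maps from writer height
  writer required, bytes -> bytes: reader checksum maps from writer checksum
  owner: no writer match
  factor: no writer match
  writer required, int32 -> int32: reader version maps from writer version
  writer field country has no reader counterpart
  writer field balance has no reader counterpart
  writer field active has no reader counterpart
  writer field nickname has no reader counterpart
  => forward: COMPATIBLE

backward: COMPATIBLE []; forward: COMPATIBLE []


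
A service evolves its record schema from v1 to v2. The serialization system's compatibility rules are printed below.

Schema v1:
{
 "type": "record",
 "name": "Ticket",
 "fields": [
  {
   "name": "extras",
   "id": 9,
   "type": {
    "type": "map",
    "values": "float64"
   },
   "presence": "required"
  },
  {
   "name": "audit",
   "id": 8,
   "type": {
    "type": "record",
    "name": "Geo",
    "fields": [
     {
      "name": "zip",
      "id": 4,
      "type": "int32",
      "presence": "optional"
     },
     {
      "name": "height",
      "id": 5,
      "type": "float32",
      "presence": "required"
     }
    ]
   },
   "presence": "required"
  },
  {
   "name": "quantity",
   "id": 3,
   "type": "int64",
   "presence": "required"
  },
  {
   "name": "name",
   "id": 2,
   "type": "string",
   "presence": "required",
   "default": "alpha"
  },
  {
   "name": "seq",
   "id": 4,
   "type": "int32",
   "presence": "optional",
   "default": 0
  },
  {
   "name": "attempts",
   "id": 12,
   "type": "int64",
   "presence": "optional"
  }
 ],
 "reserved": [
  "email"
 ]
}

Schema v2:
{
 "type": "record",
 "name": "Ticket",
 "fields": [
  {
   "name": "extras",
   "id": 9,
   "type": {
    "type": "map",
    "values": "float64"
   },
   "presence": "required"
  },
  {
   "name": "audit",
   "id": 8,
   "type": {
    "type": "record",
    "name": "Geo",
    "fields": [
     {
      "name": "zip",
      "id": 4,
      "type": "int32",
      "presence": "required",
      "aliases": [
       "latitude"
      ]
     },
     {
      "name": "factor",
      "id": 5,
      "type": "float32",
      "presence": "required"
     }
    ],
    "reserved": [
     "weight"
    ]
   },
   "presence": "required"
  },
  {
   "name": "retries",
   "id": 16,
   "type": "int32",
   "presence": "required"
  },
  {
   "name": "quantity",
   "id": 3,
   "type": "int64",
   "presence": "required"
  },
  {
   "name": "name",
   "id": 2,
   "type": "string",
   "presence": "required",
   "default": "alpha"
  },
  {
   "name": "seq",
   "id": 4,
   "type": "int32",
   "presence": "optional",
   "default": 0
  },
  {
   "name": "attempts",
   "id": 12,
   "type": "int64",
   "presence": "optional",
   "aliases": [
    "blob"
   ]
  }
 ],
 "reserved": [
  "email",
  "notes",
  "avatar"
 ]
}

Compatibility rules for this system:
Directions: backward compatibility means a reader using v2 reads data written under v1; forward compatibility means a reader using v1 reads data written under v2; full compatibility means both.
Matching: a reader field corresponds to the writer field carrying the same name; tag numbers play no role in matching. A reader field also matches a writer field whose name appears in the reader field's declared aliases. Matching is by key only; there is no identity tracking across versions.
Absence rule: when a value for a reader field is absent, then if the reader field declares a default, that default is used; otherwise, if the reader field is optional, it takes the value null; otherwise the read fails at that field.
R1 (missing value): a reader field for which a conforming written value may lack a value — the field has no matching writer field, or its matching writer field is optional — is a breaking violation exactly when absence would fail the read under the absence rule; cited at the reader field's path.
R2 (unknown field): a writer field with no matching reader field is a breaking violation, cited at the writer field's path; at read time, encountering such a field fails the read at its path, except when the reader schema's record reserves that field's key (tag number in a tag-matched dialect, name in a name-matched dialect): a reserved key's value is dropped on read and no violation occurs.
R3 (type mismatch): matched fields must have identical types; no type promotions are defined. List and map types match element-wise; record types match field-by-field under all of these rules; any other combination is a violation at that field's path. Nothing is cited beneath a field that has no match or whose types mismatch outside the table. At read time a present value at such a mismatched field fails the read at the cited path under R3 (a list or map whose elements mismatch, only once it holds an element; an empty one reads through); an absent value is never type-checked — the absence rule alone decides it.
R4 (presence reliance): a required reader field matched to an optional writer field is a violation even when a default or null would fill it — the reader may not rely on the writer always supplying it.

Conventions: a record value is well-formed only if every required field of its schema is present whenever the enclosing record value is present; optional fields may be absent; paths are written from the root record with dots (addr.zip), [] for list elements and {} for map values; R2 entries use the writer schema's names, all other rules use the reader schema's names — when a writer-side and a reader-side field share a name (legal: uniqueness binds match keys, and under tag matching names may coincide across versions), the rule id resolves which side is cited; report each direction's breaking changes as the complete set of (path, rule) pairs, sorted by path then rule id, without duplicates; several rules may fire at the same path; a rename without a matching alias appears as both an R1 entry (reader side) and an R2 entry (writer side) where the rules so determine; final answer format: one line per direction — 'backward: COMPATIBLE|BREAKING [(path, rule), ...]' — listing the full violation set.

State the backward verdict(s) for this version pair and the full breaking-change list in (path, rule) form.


each type pair in Ticket: writer, then reader
backward on Ticket — v2 reading data written by v1:
  extras <- extras (map<string, float64> -> map<string, float64>, writer required)
  audit <- audit (Geo -> Geo, writer required)
  retries: no writer match
  quantity <- quantity (int64 -> int64, writer required)
  name <- name (string -> string, writer required)
  seq <- seq (int32 -> int32, writer optional)
  attempts <- attempts (int64 -> int64, writer optional)
  audit.zip <- audit.zip (int32 -> int32, writer optional)
  audit.factor: no writer match
  audit.height (writer side), unknown to reader
  R1 fires at audit.factor
  R2 fires at audit.height
  R1 fires at audit.zip
  R4 fires at audit.zip
  R1 fires at retries
  backward on Ticket therefore BREAKING (5)

backward: BREAKING [(audit.factor, R1), (audit.height, R2), (audit.zip, R1), (audit.zip, R4), (retries, R1)]


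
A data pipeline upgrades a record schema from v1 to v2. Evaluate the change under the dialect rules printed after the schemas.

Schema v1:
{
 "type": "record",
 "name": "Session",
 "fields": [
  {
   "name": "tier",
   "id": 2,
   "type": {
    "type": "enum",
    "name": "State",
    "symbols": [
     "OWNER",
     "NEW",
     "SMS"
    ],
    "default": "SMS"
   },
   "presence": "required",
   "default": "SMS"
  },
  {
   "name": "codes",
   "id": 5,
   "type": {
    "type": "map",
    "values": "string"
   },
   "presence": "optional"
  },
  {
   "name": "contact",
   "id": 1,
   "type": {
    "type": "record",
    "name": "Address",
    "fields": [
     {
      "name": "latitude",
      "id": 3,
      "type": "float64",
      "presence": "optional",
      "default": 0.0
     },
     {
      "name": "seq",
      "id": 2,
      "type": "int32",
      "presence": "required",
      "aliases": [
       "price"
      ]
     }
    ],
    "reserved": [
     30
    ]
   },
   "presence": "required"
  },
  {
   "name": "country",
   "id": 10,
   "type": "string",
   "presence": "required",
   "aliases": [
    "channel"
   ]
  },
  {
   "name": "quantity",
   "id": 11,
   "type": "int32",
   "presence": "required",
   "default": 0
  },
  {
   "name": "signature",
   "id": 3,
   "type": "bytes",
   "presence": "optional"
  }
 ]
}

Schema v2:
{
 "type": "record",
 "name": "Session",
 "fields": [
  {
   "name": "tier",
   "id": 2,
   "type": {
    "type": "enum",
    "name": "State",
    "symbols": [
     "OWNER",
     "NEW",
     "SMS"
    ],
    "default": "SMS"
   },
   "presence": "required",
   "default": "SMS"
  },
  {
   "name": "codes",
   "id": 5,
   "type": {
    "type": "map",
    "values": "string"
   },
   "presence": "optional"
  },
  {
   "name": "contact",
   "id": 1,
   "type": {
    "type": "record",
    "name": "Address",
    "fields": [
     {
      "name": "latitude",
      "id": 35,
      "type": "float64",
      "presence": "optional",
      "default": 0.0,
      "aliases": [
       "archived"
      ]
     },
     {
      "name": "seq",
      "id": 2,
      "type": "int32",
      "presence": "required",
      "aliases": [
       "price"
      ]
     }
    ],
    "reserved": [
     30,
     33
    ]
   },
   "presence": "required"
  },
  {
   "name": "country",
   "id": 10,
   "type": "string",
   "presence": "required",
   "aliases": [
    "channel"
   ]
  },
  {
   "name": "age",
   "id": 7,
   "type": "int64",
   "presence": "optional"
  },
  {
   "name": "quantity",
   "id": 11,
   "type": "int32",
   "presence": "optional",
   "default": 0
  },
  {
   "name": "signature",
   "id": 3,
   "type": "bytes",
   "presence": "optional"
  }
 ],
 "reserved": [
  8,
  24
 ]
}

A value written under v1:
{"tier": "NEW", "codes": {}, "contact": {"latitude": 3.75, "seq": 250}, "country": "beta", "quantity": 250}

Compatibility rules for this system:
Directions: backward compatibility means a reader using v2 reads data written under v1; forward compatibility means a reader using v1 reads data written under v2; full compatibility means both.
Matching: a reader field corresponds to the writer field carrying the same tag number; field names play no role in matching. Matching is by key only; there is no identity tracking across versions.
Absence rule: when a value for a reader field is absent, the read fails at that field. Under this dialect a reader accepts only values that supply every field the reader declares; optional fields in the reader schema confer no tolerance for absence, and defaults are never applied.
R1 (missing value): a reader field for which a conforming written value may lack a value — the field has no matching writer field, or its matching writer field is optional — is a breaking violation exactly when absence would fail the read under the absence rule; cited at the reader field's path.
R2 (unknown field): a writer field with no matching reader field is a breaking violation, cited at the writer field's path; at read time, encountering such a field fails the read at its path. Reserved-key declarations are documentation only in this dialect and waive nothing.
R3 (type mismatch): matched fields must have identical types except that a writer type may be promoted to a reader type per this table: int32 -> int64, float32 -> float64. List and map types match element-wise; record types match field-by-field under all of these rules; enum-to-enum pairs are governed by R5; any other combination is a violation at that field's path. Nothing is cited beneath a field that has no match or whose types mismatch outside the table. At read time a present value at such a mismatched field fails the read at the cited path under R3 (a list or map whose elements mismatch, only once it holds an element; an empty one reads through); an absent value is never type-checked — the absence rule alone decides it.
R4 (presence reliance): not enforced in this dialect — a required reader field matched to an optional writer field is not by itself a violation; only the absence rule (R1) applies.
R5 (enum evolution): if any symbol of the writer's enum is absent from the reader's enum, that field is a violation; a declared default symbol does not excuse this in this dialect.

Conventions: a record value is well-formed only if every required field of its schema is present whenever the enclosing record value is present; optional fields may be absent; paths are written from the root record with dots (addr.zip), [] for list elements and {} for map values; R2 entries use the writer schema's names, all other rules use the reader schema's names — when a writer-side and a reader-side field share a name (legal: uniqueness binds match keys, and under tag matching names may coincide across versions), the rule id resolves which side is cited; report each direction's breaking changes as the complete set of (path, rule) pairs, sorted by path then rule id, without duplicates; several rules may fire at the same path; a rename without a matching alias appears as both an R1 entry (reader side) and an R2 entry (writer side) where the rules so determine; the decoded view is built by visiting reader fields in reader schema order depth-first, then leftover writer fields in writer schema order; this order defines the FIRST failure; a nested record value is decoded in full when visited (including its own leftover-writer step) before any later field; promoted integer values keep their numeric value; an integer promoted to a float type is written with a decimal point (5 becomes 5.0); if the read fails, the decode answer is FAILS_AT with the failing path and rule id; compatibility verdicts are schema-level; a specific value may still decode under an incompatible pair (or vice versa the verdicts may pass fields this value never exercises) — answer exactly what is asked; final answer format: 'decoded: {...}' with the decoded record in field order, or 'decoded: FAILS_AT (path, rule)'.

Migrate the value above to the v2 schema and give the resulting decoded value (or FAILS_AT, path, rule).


decoded: FAILS_AT (contact.latitude, R1)

in Session below, arrows point writer -> reader
migrating the Session value to v2:
  tier := "NEW"
  codes := {}
  read fails at contact.latitude under R1 (no fill)
  => FAILS_AT (contact.latitude, R1)
the rest of the Session diff is inert for this question:
  field quantity in record Session: required changed to optional -> matters for Session compatibility verdicts, not for this value's decode
  added field age to record Session: optional int64, tag 7 (in v2 it sits immediately before quantity) -> matters for Session compatibility verdicts, not for this value's decode


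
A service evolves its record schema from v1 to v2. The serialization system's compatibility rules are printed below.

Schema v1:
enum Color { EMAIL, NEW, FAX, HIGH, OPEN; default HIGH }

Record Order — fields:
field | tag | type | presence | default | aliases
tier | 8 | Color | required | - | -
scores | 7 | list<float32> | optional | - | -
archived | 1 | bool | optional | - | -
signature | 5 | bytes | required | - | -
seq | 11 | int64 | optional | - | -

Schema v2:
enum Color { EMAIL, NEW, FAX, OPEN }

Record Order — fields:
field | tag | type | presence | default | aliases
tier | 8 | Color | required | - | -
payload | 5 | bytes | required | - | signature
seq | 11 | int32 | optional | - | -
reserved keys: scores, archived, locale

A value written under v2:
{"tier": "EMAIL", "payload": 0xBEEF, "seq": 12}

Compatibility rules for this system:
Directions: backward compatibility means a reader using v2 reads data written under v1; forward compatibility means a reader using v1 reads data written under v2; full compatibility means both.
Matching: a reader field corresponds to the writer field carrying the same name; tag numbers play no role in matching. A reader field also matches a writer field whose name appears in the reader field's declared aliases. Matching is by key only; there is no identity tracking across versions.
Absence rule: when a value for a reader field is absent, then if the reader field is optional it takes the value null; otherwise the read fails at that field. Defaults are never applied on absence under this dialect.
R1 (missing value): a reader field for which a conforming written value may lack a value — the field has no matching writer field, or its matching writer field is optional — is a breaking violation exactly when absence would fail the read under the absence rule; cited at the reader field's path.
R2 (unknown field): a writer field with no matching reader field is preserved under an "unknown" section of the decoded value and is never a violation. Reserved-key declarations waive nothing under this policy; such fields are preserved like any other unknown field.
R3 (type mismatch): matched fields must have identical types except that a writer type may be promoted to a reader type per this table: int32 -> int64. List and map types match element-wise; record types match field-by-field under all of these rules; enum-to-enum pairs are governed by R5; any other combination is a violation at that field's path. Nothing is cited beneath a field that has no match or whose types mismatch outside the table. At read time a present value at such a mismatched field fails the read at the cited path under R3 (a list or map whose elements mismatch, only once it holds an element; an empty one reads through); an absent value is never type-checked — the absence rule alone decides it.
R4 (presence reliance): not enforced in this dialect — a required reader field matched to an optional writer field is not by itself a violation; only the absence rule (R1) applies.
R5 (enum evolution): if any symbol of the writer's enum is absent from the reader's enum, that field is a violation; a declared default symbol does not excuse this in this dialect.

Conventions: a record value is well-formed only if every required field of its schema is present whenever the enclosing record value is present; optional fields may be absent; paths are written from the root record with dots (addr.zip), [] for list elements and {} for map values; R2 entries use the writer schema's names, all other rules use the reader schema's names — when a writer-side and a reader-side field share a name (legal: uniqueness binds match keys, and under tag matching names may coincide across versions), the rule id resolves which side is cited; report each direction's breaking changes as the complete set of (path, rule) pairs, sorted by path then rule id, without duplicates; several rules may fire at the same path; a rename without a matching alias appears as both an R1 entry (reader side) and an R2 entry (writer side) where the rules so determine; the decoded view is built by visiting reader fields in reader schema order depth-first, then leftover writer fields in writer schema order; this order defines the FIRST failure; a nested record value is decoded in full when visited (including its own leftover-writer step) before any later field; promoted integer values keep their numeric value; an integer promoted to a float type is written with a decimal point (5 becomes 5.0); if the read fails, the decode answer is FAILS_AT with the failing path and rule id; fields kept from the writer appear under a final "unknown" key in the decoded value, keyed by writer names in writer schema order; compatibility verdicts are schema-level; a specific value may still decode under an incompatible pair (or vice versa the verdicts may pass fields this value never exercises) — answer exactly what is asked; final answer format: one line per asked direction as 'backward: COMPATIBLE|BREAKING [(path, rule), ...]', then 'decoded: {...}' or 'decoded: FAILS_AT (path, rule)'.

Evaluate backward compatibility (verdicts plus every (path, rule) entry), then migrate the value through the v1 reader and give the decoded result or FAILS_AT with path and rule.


the writer's type comes first in each Order pair
backward on Order — v2 reading data written by v1:
  tier <- tier (Color -> Color, writer required)
  payload <- signature (bytes -> bytes, writer required)
  seq <- seq (int64 -> int32, writer optional)
  scores (writer side), unknown to reader
  archived (writer side), unknown to reader
  violation R3 at seq
  violation R5 at tier
  => backward: BREAKING (2)
decode (reader v1):
  tier := "EMAIL"
  scores := null (not supplied -> null)
  archived := null (not supplied -> null)
  read fails at signature under R1 (no fill)
  => FAILS_AT (signature, R1)
checking off the Order differences that do not matter here:
  removed field scores from record Order (its key "scores" joins the reserved list) -> inert for the asked Order verdict: nothing fires
  removed field archived from record Order (its key "archived" joins the reserved list) -> inert for the asked Order verdict: nothing fires

backward: BREAKING [(seq, R3), (tier, R5)]; decoded: FAILS_AT (signature, R1)


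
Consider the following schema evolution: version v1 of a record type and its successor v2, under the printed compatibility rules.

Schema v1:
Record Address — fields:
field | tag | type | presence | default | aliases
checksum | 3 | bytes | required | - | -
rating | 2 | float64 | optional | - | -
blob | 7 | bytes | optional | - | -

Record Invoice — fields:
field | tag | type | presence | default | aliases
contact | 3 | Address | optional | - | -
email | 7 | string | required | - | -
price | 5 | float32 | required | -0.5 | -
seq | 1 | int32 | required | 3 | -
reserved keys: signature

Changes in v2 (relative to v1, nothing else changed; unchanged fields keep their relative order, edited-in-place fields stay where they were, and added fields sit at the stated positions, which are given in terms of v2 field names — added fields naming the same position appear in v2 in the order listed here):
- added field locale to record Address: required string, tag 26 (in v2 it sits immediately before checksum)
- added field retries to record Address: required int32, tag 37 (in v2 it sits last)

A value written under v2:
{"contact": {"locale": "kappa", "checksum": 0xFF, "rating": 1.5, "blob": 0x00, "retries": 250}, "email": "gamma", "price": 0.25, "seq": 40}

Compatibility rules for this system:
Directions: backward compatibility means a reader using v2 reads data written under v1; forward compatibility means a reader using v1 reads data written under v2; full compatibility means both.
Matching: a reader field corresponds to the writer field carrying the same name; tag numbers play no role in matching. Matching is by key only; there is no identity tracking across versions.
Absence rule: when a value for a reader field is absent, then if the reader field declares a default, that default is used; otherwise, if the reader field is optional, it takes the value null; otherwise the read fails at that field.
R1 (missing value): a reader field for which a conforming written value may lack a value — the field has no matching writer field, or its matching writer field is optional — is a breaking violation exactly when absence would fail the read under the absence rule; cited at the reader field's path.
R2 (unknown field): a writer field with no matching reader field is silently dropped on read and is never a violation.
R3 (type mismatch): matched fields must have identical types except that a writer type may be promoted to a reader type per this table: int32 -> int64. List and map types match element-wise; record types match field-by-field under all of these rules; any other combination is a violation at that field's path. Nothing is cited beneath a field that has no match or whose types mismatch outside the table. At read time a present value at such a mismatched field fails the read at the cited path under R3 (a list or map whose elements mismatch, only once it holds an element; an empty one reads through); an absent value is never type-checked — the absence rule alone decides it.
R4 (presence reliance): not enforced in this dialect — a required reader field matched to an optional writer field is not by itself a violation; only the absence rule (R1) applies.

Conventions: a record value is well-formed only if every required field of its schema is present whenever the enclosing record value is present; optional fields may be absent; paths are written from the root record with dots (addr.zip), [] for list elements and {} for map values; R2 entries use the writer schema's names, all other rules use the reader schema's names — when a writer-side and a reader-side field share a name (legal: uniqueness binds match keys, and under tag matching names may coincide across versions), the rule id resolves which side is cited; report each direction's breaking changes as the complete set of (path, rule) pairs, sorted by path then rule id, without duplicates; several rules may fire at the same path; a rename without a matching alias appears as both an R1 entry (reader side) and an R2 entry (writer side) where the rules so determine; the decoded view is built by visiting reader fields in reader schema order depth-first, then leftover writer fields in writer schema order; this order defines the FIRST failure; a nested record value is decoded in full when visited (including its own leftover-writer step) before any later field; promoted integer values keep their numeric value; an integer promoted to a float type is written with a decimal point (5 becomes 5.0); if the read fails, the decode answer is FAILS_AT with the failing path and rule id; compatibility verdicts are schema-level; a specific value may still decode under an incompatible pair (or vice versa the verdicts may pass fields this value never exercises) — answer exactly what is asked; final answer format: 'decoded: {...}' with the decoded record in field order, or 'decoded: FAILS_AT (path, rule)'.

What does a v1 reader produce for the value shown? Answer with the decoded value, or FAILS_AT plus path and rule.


arrows below run writer -> reader for Invoice
decoding the Invoice value with the v1 reader:
  contact.checksum := 0xFF
  contact.rating := 1.5
  contact.blob := 0x00
  writer contact.locale: no reader field; dropped
  writer contact.retries: no reader field; dropped
  email := "gamma"
  price := 0.25
  seq := 40
  => decoded: {"contact": {"checksum": 0xFF, "rating": 1.5, "blob": 0x00}, "email": "gamma", "price": 0.25, "seq": 40}
the other Invoice changes do not affect what is asked:
  added field retries to record Address: required int32, tag 37 (in v2 it sits last) -> schema-level compatibility only; this Invoice value's decode is unchanged
  added field locale to record Address: required string, tag 26 (in v2 it sits immediately before checksum) -> schema-level compatibility only; this Invoice value's decode is unchanged

decoded: {"contact": {"checksum": 0xFF, "rating": 1.5, "blob": 0x00}, "email": "gamma", "price": 0.25, "seq": 40}


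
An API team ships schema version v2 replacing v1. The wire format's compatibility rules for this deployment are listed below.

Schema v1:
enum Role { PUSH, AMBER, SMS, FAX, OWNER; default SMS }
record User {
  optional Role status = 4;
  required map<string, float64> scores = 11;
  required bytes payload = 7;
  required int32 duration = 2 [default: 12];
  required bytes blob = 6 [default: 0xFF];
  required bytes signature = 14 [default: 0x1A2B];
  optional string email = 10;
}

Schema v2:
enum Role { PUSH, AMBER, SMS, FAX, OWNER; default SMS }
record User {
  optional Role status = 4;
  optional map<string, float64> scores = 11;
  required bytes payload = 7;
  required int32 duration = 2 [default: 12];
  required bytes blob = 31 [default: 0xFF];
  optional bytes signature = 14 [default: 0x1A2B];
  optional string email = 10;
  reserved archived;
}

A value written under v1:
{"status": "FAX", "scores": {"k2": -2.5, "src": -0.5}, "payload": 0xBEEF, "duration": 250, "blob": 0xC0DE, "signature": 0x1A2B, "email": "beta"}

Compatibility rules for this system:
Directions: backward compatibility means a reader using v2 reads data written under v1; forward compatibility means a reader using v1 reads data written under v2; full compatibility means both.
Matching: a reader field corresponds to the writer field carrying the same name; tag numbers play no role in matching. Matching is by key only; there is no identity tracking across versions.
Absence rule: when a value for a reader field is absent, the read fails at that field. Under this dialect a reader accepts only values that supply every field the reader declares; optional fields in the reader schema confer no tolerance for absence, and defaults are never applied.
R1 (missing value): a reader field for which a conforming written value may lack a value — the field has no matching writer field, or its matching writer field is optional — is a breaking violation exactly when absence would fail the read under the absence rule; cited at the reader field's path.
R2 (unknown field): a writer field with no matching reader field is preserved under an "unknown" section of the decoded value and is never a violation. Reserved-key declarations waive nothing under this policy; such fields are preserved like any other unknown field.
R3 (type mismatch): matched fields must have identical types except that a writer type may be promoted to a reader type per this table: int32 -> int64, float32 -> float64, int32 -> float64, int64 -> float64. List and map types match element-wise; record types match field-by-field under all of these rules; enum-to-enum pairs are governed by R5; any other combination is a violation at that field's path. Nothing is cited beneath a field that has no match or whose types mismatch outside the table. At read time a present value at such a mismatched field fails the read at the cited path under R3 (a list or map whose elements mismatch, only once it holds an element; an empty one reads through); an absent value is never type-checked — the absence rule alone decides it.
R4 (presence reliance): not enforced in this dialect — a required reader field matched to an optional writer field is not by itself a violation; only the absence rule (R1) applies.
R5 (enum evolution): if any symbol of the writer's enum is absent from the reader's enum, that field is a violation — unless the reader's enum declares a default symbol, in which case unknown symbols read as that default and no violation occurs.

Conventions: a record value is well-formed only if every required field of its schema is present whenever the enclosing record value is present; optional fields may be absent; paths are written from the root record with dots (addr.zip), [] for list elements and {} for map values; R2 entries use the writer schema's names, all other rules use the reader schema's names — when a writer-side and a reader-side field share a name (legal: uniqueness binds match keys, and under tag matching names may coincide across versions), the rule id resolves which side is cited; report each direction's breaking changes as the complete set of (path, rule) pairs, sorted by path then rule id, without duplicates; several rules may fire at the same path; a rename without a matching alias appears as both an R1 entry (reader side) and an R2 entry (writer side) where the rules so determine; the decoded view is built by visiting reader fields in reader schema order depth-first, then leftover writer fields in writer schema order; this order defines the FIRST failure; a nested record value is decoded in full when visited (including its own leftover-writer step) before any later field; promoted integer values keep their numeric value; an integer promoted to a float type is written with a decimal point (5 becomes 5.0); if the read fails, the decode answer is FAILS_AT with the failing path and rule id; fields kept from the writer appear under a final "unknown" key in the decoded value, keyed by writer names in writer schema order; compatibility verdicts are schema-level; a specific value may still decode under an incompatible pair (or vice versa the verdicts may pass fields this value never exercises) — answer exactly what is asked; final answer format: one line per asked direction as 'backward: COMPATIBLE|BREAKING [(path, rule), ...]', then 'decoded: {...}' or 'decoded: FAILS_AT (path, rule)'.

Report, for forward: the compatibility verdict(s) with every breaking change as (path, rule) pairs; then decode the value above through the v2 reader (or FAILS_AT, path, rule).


forward: BREAKING [(email, R1), (scores, R1), (signature, R1), (status, R1)]; decoded: {"status": "FAX", "scores": {"k2": -2.5, "src": -0.5}, "payload": 0xBEEF, "duration": 250, "blob": 0xC0DE, "signature": 0x1A2B, "email": "beta"}

arrows below run writer -> reader for User
checking forward for User: reader v1 against writer v2:
  writer optional, Role -> Role: reader status maps from writer status
  writer optional, map<string, float64> -> map<string, float64>: reader scores maps from writer scores
  writer required, bytes -> bytes: reader payload maps from writer payload
  writer required, int32 -> int32: reader duration maps from writer duration
  writer required, bytes -> bytes: reader blob maps from writer blob
  writer optional, bytes -> bytes: reader signature maps from writer signature
  writer optional, string -> string: reader email maps from writer email
  rule R1 violated at email
  rule R1 violated at scores
  rule R1 violated at signature
  rule R1 violated at status
  => 4 violation(s): forward is BREAKING for User
migrating the User value to v2:
  status := "FAX"
  scores := {"k2": -2.5, "src": -0.5}
  payload := 0xBEEF
  duration := 250
  blob := 0xC0DE
  signature := 0x1A2B
  email := "beta"
  => decoded: {"status": "FAX", "scores": {"k2": -2.5, "src": -0.5}, "payload": 0xBEEF, "duration": 250, "blob": 0xC0DE, "signature": 0x1A2B, "email": "beta"}
ruling out the remaining User differences:
  field blob in record User: tag 6 changed to 31 -> fires no rule on User, leaving the asked answer as it is


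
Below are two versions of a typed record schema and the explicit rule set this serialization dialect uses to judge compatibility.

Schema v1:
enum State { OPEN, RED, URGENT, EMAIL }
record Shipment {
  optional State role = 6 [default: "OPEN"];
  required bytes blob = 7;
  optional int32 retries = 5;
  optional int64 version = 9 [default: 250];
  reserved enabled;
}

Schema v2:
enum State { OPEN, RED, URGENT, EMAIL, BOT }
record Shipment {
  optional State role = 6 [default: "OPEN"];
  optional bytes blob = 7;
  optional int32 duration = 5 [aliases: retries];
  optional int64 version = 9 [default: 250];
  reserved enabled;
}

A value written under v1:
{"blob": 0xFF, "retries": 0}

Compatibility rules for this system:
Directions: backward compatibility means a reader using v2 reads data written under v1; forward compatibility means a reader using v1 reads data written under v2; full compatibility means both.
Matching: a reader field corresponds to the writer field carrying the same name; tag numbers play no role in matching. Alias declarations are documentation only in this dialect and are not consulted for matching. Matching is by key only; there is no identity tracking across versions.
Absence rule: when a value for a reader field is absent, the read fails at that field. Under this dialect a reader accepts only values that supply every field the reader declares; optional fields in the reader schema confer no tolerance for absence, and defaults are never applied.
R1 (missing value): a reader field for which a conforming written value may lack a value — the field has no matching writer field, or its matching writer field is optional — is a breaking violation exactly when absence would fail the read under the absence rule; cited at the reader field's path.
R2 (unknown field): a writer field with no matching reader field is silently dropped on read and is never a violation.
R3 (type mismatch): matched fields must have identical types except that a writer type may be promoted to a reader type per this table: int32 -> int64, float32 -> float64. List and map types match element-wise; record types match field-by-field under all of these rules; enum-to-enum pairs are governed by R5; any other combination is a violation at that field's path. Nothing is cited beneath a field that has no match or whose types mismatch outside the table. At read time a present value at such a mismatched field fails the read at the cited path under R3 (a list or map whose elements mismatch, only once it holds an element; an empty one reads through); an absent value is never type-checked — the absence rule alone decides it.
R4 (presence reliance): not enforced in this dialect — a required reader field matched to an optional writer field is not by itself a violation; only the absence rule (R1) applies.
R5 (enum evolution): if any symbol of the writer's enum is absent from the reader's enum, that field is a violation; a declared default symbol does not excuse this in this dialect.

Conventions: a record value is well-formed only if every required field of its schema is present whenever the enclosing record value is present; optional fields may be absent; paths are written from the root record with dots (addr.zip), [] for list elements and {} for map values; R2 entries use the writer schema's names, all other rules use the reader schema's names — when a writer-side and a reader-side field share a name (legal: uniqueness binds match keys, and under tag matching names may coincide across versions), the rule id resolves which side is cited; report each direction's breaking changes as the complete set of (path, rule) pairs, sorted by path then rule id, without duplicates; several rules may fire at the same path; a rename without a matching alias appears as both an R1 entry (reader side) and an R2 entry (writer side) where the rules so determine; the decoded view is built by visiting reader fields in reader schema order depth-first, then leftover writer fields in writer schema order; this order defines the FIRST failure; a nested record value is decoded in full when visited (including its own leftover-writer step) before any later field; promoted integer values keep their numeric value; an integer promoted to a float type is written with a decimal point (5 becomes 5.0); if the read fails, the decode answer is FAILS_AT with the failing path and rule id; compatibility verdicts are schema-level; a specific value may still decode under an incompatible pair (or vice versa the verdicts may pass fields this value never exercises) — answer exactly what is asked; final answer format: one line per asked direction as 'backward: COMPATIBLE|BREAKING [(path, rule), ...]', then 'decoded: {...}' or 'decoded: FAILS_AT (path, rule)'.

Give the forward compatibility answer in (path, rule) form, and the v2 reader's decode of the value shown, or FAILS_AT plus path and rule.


forward: BREAKING [(blob, R1), (retries, R1), (role, R1), (role, R5), (version, R1)]; decoded: FAILS_AT (role, R1)

the writer's type comes first in each Shipment pair
forward on Shipment — v1 reading data written by v2:
  State -> State, writer optional: role aligns to role
  bytes -> bytes, writer optional: blob aligns to blob
  retries has no writer counterpart
  int64 -> int64, writer optional: version aligns to version
  writer duration: unknown to reader
  R1 fires at blob
  R1 fires at retries
  R1 fires at role
  R5 fires at role
  R1 fires at version
  => 5 violation(s): forward is BREAKING for Shipment
decode (reader v2):
  read fails at role under R1 (no fill)
  => FAILS_AT (role, R1)
diffs on Shipment not affecting the asked answer:
  renamed field retries to duration in record Shipment (alias retries declared on the renamed field) -> its effect on Shipment is confined to the backward direction, not asked
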